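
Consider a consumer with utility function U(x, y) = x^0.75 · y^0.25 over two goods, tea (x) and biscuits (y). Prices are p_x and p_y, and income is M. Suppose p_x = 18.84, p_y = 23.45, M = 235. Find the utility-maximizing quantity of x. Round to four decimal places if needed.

Tangency: MRS = 3·y/x = p_x/p_y.
Rearranging, p_y·y = (1/3)·p_x·x. Substituting into the budget gives p_x·x·(1 + (1/3)) = M.
Demand: x*(p_x,p_y,M) = 0.75·M/p_x and y* = 0.25·M/p_y.
At p_x=18.84, p_y=23.45, M=235: x* = 0.75·235/18.84 = 9.3551.

x* = 9.3551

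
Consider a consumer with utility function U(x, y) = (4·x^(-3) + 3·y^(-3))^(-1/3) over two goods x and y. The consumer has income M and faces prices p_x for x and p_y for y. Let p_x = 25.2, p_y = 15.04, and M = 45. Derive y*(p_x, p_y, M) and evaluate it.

From the CES first-order condition, (4/3)·(y/x)^(4) = p_x/p_y.
Hence y/x = ((3/4)·p_x/p_y)^(1/(4)), i.e. raised to the 0.25 power.
Substitute y = (y/x)·x into the budget: x* = M/(p_x + p_y·(y/x)).
Numerically y/x = 1.058775, so x* = 45/(25.2 + 15.04·1.058775) = 1.0943 and y* = 1.058775·1.0943 = 1.1586.

y* = 1.1586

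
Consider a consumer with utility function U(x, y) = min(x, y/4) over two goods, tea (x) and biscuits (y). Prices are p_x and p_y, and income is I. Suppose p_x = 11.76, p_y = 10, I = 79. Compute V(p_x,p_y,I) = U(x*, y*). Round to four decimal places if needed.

V = 1.5263

Demand: x*(p_x,p_y,I) = I/(p_x + 4·p_y), y* = 4·I/(p_x + 4·p_y).
Here 11.76 + 4·10 = 51.76, giving x* = 1.5263 and y* = 6.1051.
Utility at the optimum: U(1.5263, 6.1051) = 1.5263.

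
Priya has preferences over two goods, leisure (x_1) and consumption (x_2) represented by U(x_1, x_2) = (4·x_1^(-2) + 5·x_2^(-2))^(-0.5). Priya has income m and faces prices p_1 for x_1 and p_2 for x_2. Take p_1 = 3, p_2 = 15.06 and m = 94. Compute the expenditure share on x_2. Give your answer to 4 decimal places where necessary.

MRS = MU_x_1/MU_x_2 = (4/5)·(x_2/x_1)^(3). Set equal to p_1/p_2.
Hence x_2/x_1 = ((5/4)·p_1/p_2)^(1/(3)), i.e. raised to the 1/3 power.
With the ratio pinned down, the budget gives x_1* = m/(p_1 + p_2·(x_2/x_1)) and x_2* = (x_2/x_1)·x_1*.
Numerically x_2/x_1 = 0.629123, so x_1* = 94/(3 + 15.06·0.629123) = 7.5353 and x_2* = 0.629123·7.5353 = 4.7406.
Expenditure on x_2: 15.06·4.7406 = 71.394; share = 0.7595.

share on x_2 = 0.7595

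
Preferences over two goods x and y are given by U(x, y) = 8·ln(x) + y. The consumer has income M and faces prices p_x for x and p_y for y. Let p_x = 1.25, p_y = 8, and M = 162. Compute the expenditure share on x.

share on x = 0.3951

Set MRS = p_x/p_y: (8/x)/1 = p_x/p_y.
So x*(p_x,p_y) = 8·p_y/p_x, independent of income; and y* = (M − 8·p_y)/p_y.
At the given prices: x* = 8·8/1.25 = 51.2, and y* = 12.25.
Expenditure on x: 1.25·51.2 = 64; share = 0.3951.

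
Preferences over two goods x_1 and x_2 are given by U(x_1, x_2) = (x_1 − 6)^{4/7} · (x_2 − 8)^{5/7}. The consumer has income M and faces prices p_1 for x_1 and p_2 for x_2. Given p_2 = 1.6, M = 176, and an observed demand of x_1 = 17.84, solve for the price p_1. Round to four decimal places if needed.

This is Cobb-Douglas in (x_1−6, x_2−8): tangency gives 4/7·p_2·(x_2−8) = 5/7·p_1·(x_1−6).
Substituting into the budget: x_1* = 6 + 4/9·(M − 6·p_1 − 8·p_2)/p_1, and x_2* = 8 + 5/9·(…)/p_2.
Set x_1* = 17.84 in the demand function and solve for p_1: p_1 = 5.

p_1 = 5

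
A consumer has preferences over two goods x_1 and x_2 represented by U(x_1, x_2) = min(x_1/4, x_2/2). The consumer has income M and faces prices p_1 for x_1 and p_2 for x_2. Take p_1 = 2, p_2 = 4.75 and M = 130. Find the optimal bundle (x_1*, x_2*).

With perfect complements, no substitution: consume in ratio x_1:x_2 = 4:2.
Budget: p_1·x_1 + p_2·(1/2)·x_1 = M, so (4·p_1 + 2·p_2)·x_1 = 4·M.
Demand: x_1*(p_1,p_2,M) = 4·M/(4·p_1 + 2·p_2), x_2* = 2·M/(4·p_1 + 2·p_2).
Here 4·2 + 2·4.75 = 17.5, giving x_1* = 29.7143 and x_2* = 14.8571.

x_1* = 29.7143, x_2* = 14.8571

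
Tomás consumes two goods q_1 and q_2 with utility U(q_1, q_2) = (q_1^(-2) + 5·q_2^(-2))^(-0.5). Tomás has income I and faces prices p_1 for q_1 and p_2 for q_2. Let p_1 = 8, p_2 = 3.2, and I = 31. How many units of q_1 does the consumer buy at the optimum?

MU_q_1 ∝ q_1^(-3), MU_q_2 ∝ 5·q_2^(-3), so MRS = (1/5)·(q_2/q_1)^(3) = p_1/p_2.
Solve for the ratio: q_2/q_1 = [5·p_1/p_2]^(1/3).
With the ratio pinned down, the budget gives q_1* = I/(p_1 + p_2·(q_2/q_1)) and q_2* = (q_2/q_1)·q_1*.
Numerically q_2/q_1 = 2.320794, so q_1* = 31/(8 + 3.2·2.320794) = 2.0095.

q_1* = 2.0095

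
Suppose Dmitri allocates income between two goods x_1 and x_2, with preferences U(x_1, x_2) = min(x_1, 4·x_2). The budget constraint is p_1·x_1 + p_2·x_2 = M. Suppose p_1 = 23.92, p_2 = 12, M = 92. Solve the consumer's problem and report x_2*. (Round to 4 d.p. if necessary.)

Leontief preferences: the optimum is at the kink where x_1/4 = x_2/1, i.e. x_2 = (1/4)·x_1.
Budget: p_1·x_1 + p_2·(1/4)·x_1 = M, so (4·p_1 + p_2)·x_1 = 4·M.
Demand: x_1*(p_1,p_2,M) = 4·M/(4·p_1 + p_2), x_2* = M/(4·p_1 + p_2).
Here 4·23.92 + 12 = 107.68, giving x_2* = 0.8544.

x_2* = 0.8544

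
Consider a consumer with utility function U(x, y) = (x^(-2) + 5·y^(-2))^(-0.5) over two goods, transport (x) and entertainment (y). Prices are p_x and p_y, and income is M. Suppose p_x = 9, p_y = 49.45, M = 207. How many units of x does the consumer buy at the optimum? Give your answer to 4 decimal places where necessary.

x* = 3.6367

Numerically y/x = 0.969056, so x* = 207/(9 + 49.45·0.969056) = 3.6367.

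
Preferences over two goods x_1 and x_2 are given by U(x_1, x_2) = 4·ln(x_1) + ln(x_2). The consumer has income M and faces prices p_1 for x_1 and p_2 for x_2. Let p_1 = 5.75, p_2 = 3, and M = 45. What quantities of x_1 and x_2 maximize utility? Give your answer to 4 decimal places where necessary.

MU_x_1/MU_x_2 = (4·x_2)/(x_1); tangency sets this equal to p_1/p_2.
So 4·p_2·x_2 = p_1·x_1; combined with the budget, a share 0.8 of income goes to x_1.
Demand: x_1*(p_1,p_2,M) = 0.8·M/p_1 and x_2* = 0.2·M/p_2.
At p_1=5.75, p_2=3, M=45: x_1* = 0.8·45/5.75 = 6.2609, x_2* = 3.

x_1* = 6.2609, x_2* = 3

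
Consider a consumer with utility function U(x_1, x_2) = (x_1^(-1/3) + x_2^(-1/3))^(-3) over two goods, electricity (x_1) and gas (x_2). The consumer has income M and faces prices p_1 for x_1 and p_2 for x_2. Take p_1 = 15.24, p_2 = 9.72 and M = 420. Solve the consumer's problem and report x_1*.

x_1* = 14.5534

MRS = MU_x_1/MU_x_2 = (x_2/x_1)^(4/3). Set equal to p_1/p_2.
Hence x_2/x_1 = (p_1/p_2)^(1/(4/3)), i.e. raised to the 0.75 power.
With the ratio pinned down, the budget gives x_1* = M/(p_1 + p_2·(x_2/x_1)) and x_2* = (x_2/x_1)·x_1*.
Numerically x_2/x_1 = 1.401164, so x_1* = 420/(15.24 + 9.72·1.401164) = 14.5534.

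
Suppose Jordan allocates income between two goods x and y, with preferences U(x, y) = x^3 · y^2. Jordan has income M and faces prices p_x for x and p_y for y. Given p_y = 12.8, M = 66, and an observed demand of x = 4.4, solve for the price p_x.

p_x = 9

MU_x/MU_y = (3·y)/(2·x); tangency sets this equal to p_x/p_y.
So 3·p_y·y = 2·p_x·x; combined with the budget, a share 0.6 of income goes to x.
Demand: x*(p_x,p_y,M) = 0.6·M/p_x and y* = 0.4·M/p_y.
Set x* = 4.4 in the demand function and solve for p_x: p_x = 9.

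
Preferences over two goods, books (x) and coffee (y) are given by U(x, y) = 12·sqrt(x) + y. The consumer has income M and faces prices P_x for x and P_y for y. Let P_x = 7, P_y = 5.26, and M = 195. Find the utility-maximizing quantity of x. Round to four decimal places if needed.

x* = 20.3272

Plugging in: x* = (6·5.26/7)² = 20.3272.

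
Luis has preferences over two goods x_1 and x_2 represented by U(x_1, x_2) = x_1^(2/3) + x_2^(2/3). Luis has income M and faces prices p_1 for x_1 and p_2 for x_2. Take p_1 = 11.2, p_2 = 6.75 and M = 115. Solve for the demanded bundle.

x_1* = 2.7358, x_2* = 12.4976

MU_x_1 ∝ x_1^(-1/3), MU_x_2 ∝ x_2^(-1/3), so MRS = (x_2/x_1)^(1/3) = p_1/p_2.
Solve for the ratio: x_2/x_1 = [p_1/p_2]^(3).
Substitute x_2 = (x_2/x_1)·x_1 into the budget: x_1* = M/(p_1 + p_2·(x_2/x_1)).
Numerically x_2/x_1 = 4.568175, so x_1* = 115/(11.2 + 6.75·4.568175) = 2.7358 and x_2* = 4.568175·2.7358 = 12.4976.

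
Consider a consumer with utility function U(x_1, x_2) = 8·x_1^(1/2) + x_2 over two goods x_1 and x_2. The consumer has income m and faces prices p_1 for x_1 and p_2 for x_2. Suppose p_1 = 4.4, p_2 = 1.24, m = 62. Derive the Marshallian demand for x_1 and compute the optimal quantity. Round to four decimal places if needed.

x_1* = 1.2707

MU_x_1 = 4/√x_1, MU_x_2 = 1. Tangency: 4/√x_1 = p_1/p_2.
Solve: √x_1 = 4·p_2/p_1, so x_1*(p_1,p_2) = (4·p_2/p_1)², and x_2* = (m − p_1·x_1*)/p_2.
Plugging in: x_1* = (4·1.24/4.4)² = 1.2707.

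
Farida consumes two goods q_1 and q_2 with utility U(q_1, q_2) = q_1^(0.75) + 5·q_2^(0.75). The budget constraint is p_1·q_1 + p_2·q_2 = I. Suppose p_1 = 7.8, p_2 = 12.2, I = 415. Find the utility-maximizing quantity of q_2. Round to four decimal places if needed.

Numerically q_2/q_1 = 104.428516, so q_1* = 415/(7.8 + 12.2·104.428516) = 0.3238 and q_2* = 104.428516·0.3238 = 33.8094.

q_2* = 33.8094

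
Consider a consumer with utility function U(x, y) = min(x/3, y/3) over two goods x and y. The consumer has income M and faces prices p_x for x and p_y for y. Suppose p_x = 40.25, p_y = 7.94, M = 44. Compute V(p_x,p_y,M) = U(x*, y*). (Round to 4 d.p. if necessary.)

V = 0.3044

Here 3·40.25 + 3·7.94 = 144.57, giving x* = 0.9131 and y* = 0.9131.
Utility at the optimum: U(0.9131, 0.9131) = 0.3044.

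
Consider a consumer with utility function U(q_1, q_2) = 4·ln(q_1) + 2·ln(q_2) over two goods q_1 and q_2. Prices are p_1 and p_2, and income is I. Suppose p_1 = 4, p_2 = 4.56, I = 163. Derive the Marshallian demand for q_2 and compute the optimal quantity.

Tangency: MRS = 2·q_2/q_1 = p_1/p_2.
Rearranging, p_2·q_2 = (1/2)·p_1·q_1. Substituting into the budget gives p_1·q_1·(1 + (1/2)) = I.
Demand: q_1*(p_1,p_2,I) = 2/3·I/p_1 and q_2* = 1/3·I/p_2.
At p_1=4, p_2=4.56, I=163: q_2* = 1/3·163/4.56 = 11.9152.

q_2* = 11.9152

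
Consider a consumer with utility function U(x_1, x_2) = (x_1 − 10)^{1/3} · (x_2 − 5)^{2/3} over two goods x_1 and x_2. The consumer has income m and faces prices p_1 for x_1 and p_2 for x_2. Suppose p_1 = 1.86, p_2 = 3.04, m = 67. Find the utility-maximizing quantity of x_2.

This is Cobb-Douglas in (x_1−10, x_2−5): tangency gives 1/3·p_2·(x_2−5) = 2/3·p_1·(x_1−10).
After buying the subsistence bundle (10, 5), a share 1/3 of the remaining income goes to x_1: x_1* = 10 + 1/3·(m − 10p_1 − 5p_2)/p_1.
Discretionary income = 67 − 10·1.86 − 5·3.04 = 33.2; x_2* = 5 + 2/3·33.2/3.04 = 12.2807.

x_2* = 12.2807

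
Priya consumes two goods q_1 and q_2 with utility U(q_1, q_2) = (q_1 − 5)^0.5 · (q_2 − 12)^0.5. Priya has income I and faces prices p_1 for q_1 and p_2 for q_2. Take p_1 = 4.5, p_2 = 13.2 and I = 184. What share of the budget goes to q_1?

share on q_1 = 0.1307

MRS = (q_2−12)/(q_1−5). Tangency with p_1/p_2 gives q_2−12 = (p_1/p_2)·(q_1−5).
Substituting into the budget: q_1* = 5 + 0.5·(I − 5·p_1 − 12·p_2)/p_1, and q_2* = 12 + 0.5·(…)/p_2.
Discretionary income = 184 − 5·4.5 − 12·13.2 = 3.1; q_1* = 5 + 0.5·3.1/4.5 = 5.3444; q_2* = 12 + 0.5·3.1/13.2 = 12.1174.
Expenditure on q_1: 4.5·5.3444 = 24.05; share = 0.1307.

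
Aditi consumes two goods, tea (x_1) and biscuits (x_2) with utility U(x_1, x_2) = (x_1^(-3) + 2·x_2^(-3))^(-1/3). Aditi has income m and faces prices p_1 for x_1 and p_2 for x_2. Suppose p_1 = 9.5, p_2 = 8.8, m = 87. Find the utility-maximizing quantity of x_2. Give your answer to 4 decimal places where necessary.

With the ratio pinned down, the budget gives x_1* = m/(p_1 + p_2·(x_2/x_1)) and x_2* = (x_2/x_1)·x_1*.
Numerically x_2/x_1 = 1.212182, so x_1* = 87/(9.5 + 8.8·1.212182) = 4.3139 and x_2* = 1.212182·4.3139 = 5.2293.

x_2* = 5.2293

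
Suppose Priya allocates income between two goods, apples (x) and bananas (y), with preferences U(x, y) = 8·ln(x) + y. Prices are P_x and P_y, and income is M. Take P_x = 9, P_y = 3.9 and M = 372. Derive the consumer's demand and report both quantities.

x* = 3.4667, y* = 87.3846

So x*(P_x,P_y) = 8·P_y/P_x, independent of income; and y* = (M − 8·P_y)/P_y.
At the given prices: x* = 8·3.9/9 = 3.4667, and y* = 87.3846.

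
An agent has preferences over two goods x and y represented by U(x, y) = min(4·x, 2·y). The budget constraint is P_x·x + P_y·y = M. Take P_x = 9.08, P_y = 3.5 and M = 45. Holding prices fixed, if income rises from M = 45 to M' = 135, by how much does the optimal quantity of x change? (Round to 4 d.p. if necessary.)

With perfect complements, no substitution: consume in ratio x:y = 2:4.
Budget: P_x·x + P_y·2·x = M, so (2·P_x + 4·P_y)·x = 2·M.
Demand: x*(P_x,P_y,M) = 2·M/(2·P_x + 4·P_y), y* = 4·M/(2·P_x + 4·P_y).
Here 2·9.08 + 4·3.5 = 32.16, giving x* = 2.7985.
At M' = 135: x* = 8.3955. Change: 8.3955 − 2.7985 = 5.597.

Δx* = 5.597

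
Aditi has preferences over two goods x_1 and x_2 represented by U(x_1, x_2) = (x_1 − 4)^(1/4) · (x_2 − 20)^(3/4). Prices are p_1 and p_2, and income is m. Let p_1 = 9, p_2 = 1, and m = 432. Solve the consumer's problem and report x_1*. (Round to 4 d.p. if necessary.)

Let x_1' = x_1−4, x_2' = x_2−20. MRS = (1/3)·x_2'/x_1' = p_1/p_2.
After buying the subsistence bundle (4, 20), a share 0.25 of the remaining income goes to x_1: x_1* = 4 + 0.25·(m − 4p_1 − 20p_2)/p_1.
Discretionary income = 432 − 4·9 − 20·1 = 376; x_1* = 4 + 0.25·376/9 = 14.4444.

x_1* = 14.4444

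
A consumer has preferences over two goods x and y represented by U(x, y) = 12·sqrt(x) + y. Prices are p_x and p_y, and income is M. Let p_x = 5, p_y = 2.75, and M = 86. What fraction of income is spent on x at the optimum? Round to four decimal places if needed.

Set MRS = p_x/p_y: 6·x^(−1/2) = p_x/p_y.
Thus x* = (6·p_y/p_x)² — independent of M — with the rest of income spent on y.
Plugging in: x* = (6·2.75/5)² = 10.89, y* = 11.4727.
Expenditure on x: 5·10.89 = 54.45; share = 0.6331.

share on x = 0.6331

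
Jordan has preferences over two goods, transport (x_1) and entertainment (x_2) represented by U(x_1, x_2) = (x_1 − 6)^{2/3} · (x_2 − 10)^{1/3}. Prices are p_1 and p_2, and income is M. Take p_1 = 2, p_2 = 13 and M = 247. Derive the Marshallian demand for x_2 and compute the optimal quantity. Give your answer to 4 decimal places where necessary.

x_2* = 12.6923

After buying the subsistence bundle (6, 10), a share 2/3 of the remaining income goes to x_1: x_1* = 6 + 2/3·(M − 6p_1 − 10p_2)/p_1.
Discretionary income = 247 − 6·2 − 10·13 = 105; x_2* = 10 + 1/3·105/13 = 12.6923.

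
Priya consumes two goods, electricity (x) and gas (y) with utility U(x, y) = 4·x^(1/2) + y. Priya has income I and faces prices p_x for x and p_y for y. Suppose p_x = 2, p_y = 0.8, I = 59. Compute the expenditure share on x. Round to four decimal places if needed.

share on x = 0.0217

MU_x = 2/√x, MU_y = 1. Tangency: 2/√x = p_x/p_y.
Solve: √x = 2·p_y/p_x, so x*(p_x,p_y) = (2·p_y/p_x)², and y* = (I − p_x·x*)/p_y.
Plugging in: x* = (2·0.8/2)² = 0.64, y* = 72.15.
Expenditure on x: 2·0.64 = 1.28; share = 0.0217.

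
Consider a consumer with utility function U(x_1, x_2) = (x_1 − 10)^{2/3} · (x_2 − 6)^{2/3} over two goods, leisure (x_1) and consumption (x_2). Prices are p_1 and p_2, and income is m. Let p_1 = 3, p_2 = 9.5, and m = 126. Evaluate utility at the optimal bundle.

V = 5.6254

After buying the subsistence bundle (10, 6), a share 0.5 of the remaining income goes to x_1: x_1* = 10 + 0.5·(m − 10p_1 − 6p_2)/p_1.
Discretionary income = 126 − 10·3 − 6·9.5 = 39; x_1* = 10 + 0.5·39/3 = 16.5; x_2* = 6 + 0.5·39/9.5 = 8.0526.
Utility at the optimum: U(16.5, 8.0526) = 5.6254.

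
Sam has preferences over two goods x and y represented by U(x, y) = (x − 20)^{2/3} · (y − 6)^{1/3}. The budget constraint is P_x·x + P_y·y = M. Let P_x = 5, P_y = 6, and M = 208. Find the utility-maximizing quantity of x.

x* = 29.6

MRS = 2·(y−6)/(x−20). Tangency with P_x/P_y gives y−6 = (1/2)·(P_x/P_y)·(x−20).
After buying the subsistence bundle (20, 6), a share 2/3 of the remaining income goes to x: x* = 20 + 2/3·(M − 20P_x − 6P_y)/P_x.
Discretionary income = 208 − 20·5 − 6·6 = 72; x* = 20 + 2/3·72/5 = 29.6.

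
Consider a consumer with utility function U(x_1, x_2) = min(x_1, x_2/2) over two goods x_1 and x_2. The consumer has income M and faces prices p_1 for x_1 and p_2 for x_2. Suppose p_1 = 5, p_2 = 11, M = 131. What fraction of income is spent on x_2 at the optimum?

share on x_2 = 0.8148

With perfect complements, no substitution: consume in ratio x_1:x_2 = 1:2.
Budget: p_1·x_1 + p_2·2·x_1 = M, so (p_1 + 2·p_2)·x_1 = M.
Demand: x_1*(p_1,p_2,M) = M/(p_1 + 2·p_2), x_2* = 2·M/(p_1 + 2·p_2).
Here 5 + 2·11 = 27, giving x_1* = 4.8519 and x_2* = 9.7037.
Expenditure on x_2: 11·9.7037 = 106.7407; share = 0.8148.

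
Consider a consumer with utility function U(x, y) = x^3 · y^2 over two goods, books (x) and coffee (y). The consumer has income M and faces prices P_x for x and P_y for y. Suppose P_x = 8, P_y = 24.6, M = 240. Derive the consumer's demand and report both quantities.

x* = 18, y* = 3.9024

The MRS is (3/2)·y/x. Set MRS = P_x/P_y.
Rearranging, P_y·y = (2/3)·P_x·x. Substituting into the budget gives P_x·x·(1 + (2/3)) = M.
Demand: x*(P_x,P_y,M) = 0.6·M/P_x and y* = 0.4·M/P_y.
At P_x=8, P_y=24.6, M=240: x* = 0.6·240/8 = 18, y* = 3.9024.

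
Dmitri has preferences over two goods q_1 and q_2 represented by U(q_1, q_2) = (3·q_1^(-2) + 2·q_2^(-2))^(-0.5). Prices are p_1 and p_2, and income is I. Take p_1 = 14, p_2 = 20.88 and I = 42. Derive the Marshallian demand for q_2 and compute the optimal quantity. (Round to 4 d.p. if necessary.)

From the CES first-order condition, (3/2)·(q_2/q_1)^(3) = p_1/p_2.
Hence q_2/q_1 = ((2/3)·p_1/p_2)^(1/(3)), i.e. raised to the 1/3 power.
With the ratio pinned down, the budget gives q_1* = I/(p_1 + p_2·(q_2/q_1)) and q_2* = (q_2/q_1)·q_1*.
Numerically q_2/q_1 = 0.764602, so q_1* = 42/(14 + 20.88·0.764602) = 1.4016 and q_2* = 0.764602·1.4016 = 1.0717.

q_2* = 1.0717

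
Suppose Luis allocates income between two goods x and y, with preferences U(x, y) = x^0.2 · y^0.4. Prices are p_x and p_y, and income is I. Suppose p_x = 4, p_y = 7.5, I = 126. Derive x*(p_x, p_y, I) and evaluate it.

MU_x/MU_y = (0.2·y)/(0.4·x); tangency sets this equal to p_x/p_y.
So 0.2·p_y·y = 0.4·p_x·x; combined with the budget, a share 1/3 of income goes to x.
Demand: x*(p_x,p_y,I) = 1/3·I/p_x and y* = 2/3·I/p_y.
At p_x=4, p_y=7.5, I=126: x* = 1/3·126/4 = 10.5.

x* = 10.5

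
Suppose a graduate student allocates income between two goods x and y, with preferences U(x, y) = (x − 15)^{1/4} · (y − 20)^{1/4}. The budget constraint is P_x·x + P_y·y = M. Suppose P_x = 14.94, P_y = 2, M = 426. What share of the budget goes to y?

share on y = 0.2839

This is Cobb-Douglas in (x−15, y−20): tangency gives 0.25·P_y·(y−20) = 0.25·P_x·(x−15).
Substituting into the budget: x* = 15 + 0.5·(M − 15·P_x − 20·P_y)/P_x, and y* = 20 + 0.5·(…)/P_y.
Discretionary income = 426 − 15·14.94 − 20·2 = 161.9; x* = 15 + 0.5·161.9/14.94 = 20.4183; y* = 20 + 0.5·161.9/2 = 60.475.
Expenditure on y: 2·60.475 = 120.95; share = 0.2839.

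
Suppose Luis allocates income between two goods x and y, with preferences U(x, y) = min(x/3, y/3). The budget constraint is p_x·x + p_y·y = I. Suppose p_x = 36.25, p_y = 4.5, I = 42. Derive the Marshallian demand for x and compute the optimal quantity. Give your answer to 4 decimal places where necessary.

x* = 1.0307

Leontief preferences: the optimum is at the kink where x/3 = y/3, i.e. y = x.
Budget: p_x·x + p_y·x = I, so (3·p_x + 3·p_y)·x = 3·I.
Demand: x*(p_x,p_y,I) = 3·I/(3·p_x + 3·p_y), y* = 3·I/(3·p_x + 3·p_y).
Here 3·36.25 + 3·4.5 = 122.25, giving x* = 1.0307.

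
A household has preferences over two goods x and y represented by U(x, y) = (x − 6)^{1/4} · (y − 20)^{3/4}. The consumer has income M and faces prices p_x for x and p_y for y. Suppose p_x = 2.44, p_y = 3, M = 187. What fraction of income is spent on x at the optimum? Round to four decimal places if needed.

share on x = 0.2285

Let x' = x−6, y' = y−20. MRS = (1/3)·y'/x' = p_x/p_y.
After buying the subsistence bundle (6, 20), a share 0.25 of the remaining income goes to x: x* = 6 + 0.25·(M − 6p_x − 20p_y)/p_x.
Discretionary income = 187 − 6·2.44 − 20·3 = 112.36; x* = 6 + 0.25·112.36/2.44 = 17.5123; y* = 20 + 0.75·112.36/3 = 48.09.
Expenditure on x: 2.44·17.5123 = 42.73; share = 0.2285.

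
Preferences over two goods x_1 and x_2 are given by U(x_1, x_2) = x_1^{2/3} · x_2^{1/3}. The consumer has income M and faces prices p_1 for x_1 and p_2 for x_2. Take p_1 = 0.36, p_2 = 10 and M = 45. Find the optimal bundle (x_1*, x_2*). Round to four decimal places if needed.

x_1* = 83.3333, x_2* = 1.5

The MRS is 2·x_2/x_1. Set MRS = p_1/p_2.
Rearranging, p_2·x_2 = (1/2)·p_1·x_1. Substituting into the budget gives p_1·x_1·(1 + (1/2)) = M.
Demand: x_1*(p_1,p_2,M) = 2/3·M/p_1 and x_2* = 1/3·M/p_2.
At p_1=0.36, p_2=10, M=45: x_1* = 2/3·45/0.36 = 83.3333, x_2* = 1.5.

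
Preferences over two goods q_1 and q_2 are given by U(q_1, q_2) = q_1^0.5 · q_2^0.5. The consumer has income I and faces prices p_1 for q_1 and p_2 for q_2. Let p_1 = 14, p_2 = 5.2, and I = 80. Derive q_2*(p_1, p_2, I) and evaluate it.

q_2* = 7.6923

At p_1=14, p_2=5.2, I=80: q_2* = 0.5·80/5.2 = 7.6923.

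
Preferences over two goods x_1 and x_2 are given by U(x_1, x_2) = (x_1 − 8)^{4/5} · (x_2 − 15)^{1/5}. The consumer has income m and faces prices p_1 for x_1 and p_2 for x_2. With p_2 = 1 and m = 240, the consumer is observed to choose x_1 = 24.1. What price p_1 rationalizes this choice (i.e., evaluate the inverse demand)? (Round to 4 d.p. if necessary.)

p_1 = 8

This is Cobb-Douglas in (x_1−8, x_2−15): tangency gives 0.8·p_2·(x_2−15) = 0.2·p_1·(x_1−8).
After buying the subsistence bundle (8, 15), a share 0.8 of the remaining income goes to x_1: x_1* = 8 + 0.8·(m − 8p_1 − 15p_2)/p_1.
Set x_1* = 24.1 in the demand function and solve for p_1: p_1 = 8.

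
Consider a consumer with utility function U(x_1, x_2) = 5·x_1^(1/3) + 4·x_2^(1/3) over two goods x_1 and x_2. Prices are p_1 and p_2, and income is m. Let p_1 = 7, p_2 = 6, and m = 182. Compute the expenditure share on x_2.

share on x_2 = 0.4359

MRS = MU_x_1/MU_x_2 = (5/4)·(x_2/x_1)^(2/3). Set equal to p_1/p_2.
Hence x_2/x_1 = ((4/5)·p_1/p_2)^(1/(2/3)), i.e. raised to the 1.5 power.
With the ratio pinned down, the budget gives x_1* = m/(p_1 + p_2·(x_2/x_1)) and x_2* = (x_2/x_1)·x_1*.
Numerically x_2/x_1 = 0.901686, so x_1* = 182/(7 + 6·0.901686) = 14.6655 and x_2* = 0.901686·14.6655 = 13.2236.
Expenditure on x_2: 6·13.2236 = 79.3418; share = 0.4359.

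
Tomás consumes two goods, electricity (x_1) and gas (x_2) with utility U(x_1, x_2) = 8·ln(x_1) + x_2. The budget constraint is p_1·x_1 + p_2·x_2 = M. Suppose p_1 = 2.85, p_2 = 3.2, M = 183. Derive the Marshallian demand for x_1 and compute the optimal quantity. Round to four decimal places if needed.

At the given prices: x_1* = 8·3.2/2.85 = 8.9825.

x_1* = 8.9825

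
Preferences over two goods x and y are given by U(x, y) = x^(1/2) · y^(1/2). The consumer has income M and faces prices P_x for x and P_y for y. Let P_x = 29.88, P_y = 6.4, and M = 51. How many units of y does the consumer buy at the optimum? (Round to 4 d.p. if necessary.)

Tangency: MRS = y/x = P_x/P_y.
So 0.5·P_y·y = 0.5·P_x·x; combined with the budget, a share 0.5 of income goes to x.
Demand: x*(P_x,P_y,M) = 0.5·M/P_x and y* = 0.5·M/P_y.
At P_x=29.88, P_y=6.4, M=51: y* = 0.5·51/6.4 = 3.9844.

y* = 3.9844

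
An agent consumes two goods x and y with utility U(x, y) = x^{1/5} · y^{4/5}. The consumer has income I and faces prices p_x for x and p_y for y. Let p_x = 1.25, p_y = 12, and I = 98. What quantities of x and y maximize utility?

x* = 15.68, y* = 6.5333

MU_x/MU_y = (0.2·y)/(0.8·x); tangency sets this equal to p_x/p_y.
So 0.2·p_y·y = 0.8·p_x·x; combined with the budget, a share 0.2 of income goes to x.
Demand: x*(p_x,p_y,I) = 0.2·I/p_x and y* = 0.8·I/p_y.
At p_x=1.25, p_y=12, I=98: x* = 0.2·98/1.25 = 15.68, y* = 6.5333.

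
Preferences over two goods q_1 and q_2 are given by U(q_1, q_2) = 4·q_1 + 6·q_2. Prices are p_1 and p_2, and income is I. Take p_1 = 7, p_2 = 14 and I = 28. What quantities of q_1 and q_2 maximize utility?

Linear utility — the consumer picks whichever good has higher MU/price: 4/7 = 0.5714 vs 6/14 = 0.4286.
q_1 gives more utility per dollar, so spend all income on q_1: q_1* = I/p_1, q_2* = 0.
Numerically: q_1* = 4, q_2* = 0.

q_1* = 4, q_2* = 0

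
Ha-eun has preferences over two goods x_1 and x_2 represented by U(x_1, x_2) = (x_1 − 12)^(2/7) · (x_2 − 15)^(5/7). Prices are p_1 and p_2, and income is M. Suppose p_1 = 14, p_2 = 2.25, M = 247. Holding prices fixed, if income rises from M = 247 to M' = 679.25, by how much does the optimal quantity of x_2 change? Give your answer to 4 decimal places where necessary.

Δx_2* = 137.2222

Discretionary income = 247 − 12·14 − 15·2.25 = 45.25; x_2* = 15 + 5/7·45.25/2.25 = 29.3651.
At M' = 679.25: x_2* = 166.5873. Change: 166.5873 − 29.3651 = 137.2222.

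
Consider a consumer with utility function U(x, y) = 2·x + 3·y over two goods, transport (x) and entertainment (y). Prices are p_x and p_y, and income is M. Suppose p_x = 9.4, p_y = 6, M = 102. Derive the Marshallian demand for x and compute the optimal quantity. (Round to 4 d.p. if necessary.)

Perfect substitutes: compare marginal utility per dollar. 2/p_x vs 3/p_y → 0.2128 vs 0.5.
y gives more utility per dollar, so spend all income on y: y* = M/p_y, x* = 0.
Numerically: x* = 0, y* = 17.

x* = 0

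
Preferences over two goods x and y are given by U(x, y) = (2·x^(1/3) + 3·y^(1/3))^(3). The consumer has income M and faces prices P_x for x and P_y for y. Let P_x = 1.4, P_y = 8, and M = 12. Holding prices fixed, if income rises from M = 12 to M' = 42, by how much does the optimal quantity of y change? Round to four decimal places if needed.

With the ratio pinned down, the budget gives x* = M/(P_x + P_y·(y/x)) and y* = (y/x)·x*.
Numerically y/x = 0.134491, so x* = 12/(1.4 + 8·0.134491) = 4.8467 and y* = 0.134491·4.8467 = 0.6518.
At M' = 42: y* = 2.2814. Change: 2.2814 − 0.6518 = 1.6296.

Δy* = 1.6296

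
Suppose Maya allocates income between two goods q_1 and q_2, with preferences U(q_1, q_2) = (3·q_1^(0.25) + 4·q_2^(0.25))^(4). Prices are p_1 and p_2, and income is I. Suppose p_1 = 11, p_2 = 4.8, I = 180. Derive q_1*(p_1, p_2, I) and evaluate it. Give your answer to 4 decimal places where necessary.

q_1* = 5.5757

MU_q_1 ∝ 3·q_1^(-0.75), MU_q_2 ∝ 4·q_2^(-0.75), so MRS = (3/4)·(q_2/q_1)^(0.75) = p_1/p_2.
Hence q_2/q_1 = ((4/3)·p_1/p_2)^(1/(0.75)), i.e. raised to the 4/3 power.
Substitute q_2 = (q_2/q_1)·q_1 into the budget: q_1* = I/(p_1 + p_2·(q_2/q_1)).
Numerically q_2/q_1 = 4.43391, so q_1* = 180/(11 + 4.8·4.43391) = 5.5757.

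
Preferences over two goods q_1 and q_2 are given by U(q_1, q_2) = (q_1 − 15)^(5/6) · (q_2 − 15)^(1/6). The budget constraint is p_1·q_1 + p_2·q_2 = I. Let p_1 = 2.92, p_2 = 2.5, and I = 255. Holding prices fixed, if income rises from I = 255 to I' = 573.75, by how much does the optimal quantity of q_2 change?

Let q_1' = q_1−15, q_2' = q_2−15. MRS = 5·q_2'/q_1' = p_1/p_2.
Substituting into the budget: q_1* = 15 + 5/6·(I − 15·p_1 − 15·p_2)/p_1, and q_2* = 15 + 1/6·(…)/p_2.
Discretionary income = 255 − 15·2.92 − 15·2.5 = 173.7; q_2* = 15 + 1/6·173.7/2.5 = 26.58.
At I' = 573.75: q_2* = 47.83. Change: 47.83 − 26.58 = 21.25.

Δq_2* = 21.25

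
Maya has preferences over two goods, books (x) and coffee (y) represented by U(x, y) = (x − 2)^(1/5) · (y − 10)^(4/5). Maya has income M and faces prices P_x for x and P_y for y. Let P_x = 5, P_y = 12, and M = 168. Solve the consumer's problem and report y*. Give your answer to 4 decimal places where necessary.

Substituting into the budget: x* = 2 + 0.2·(M − 2·P_x − 10·P_y)/P_x, and y* = 10 + 0.8·(…)/P_y.
Discretionary income = 168 − 2·5 − 10·12 = 38; y* = 10 + 0.8·38/12 = 12.5333.

y* = 12.5333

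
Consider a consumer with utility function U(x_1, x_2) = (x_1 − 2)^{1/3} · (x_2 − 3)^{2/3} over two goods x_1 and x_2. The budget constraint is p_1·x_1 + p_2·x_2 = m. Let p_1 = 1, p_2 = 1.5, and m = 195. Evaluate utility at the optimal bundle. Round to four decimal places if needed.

V = 76.1172

Let x_1' = x_1−2, x_2' = x_2−3. MRS = (1/2)·x_2'/x_1' = p_1/p_2.
Substituting into the budget: x_1* = 2 + 1/3·(m − 2·p_1 − 3·p_2)/p_1, and x_2* = 3 + 2/3·(…)/p_2.
Discretionary income = 195 − 2·1 − 3·1.5 = 188.5; x_1* = 2 + 1/3·188.5/1 = 64.8333; x_2* = 3 + 2/3·188.5/1.5 = 86.7778.
Utility at the optimum: U(64.8333, 86.7778) = 76.1172.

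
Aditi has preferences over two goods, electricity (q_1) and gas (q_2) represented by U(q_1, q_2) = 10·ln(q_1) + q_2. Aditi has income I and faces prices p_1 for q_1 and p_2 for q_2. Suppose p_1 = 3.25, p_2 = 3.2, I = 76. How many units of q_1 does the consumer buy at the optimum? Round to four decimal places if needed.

q_1* = 9.8462

Set MRS = p_1/p_2: (10/q_1)/1 = p_1/p_2.
So q_1*(p_1,p_2) = 10·p_2/p_1, independent of income; and q_2* = (I − 10·p_2)/p_2.
At the given prices: q_1* = 10·3.2/3.25 = 9.8462.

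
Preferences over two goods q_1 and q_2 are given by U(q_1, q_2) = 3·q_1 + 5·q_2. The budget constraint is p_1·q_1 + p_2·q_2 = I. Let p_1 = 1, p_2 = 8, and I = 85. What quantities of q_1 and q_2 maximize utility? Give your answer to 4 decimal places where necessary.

q_1* = 85, q_2* = 0

q_1 gives more utility per dollar, so spend all income on q_1: q_1* = I/p_1, q_2* = 0.
Numerically: q_1* = 85, q_2* = 0.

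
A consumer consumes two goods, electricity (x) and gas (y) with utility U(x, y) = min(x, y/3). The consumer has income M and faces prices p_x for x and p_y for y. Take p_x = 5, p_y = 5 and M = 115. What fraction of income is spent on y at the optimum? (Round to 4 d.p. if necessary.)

With perfect complements, no substitution: consume in ratio x:y = 1:3.
Budget: p_x·x + p_y·3·x = M, so (p_x + 3·p_y)·x = M.
Demand: x*(p_x,p_y,M) = M/(p_x + 3·p_y), y* = 3·M/(p_x + 3·p_y).
Here 5 + 3·5 = 20, giving x* = 5.75 and y* = 17.25.
Expenditure on y: 5·17.25 = 86.25; share = 0.75.

share on y = 0.75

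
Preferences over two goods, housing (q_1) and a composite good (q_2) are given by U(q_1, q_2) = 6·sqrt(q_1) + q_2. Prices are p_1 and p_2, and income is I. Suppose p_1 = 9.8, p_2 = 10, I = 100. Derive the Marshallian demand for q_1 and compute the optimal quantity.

Utility is quasi-linear in q_2; the FOC for q_1 is 3/√q_1 = p_1/p_2.
Thus q_1* = (3·p_2/p_1)² — independent of I — with the rest of income spent on q_2.
Plugging in: q_1* = (3·10/9.8)² = 9.3711.

q_1* = 9.3711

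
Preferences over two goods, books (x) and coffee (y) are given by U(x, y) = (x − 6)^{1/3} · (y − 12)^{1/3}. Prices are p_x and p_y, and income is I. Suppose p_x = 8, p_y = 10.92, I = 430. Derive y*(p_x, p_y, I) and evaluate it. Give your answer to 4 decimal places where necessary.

y* = 23.4908

MRS = (y−12)/(x−6). Tangency with p_x/p_y gives y−12 = (p_x/p_y)·(x−6).
After buying the subsistence bundle (6, 12), a share 0.5 of the remaining income goes to x: x* = 6 + 0.5·(I − 6p_x − 12p_y)/p_x.
Discretionary income = 430 − 6·8 − 12·10.92 = 250.96; y* = 12 + 0.5·250.96/10.92 = 23.4908.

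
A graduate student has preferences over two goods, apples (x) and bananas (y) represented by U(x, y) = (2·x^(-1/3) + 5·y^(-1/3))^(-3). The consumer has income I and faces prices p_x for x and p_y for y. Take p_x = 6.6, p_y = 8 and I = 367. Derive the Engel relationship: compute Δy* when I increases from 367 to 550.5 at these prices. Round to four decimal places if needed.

MRS = MU_x/MU_y = (2/5)·(y/x)^(4/3). Set equal to p_x/p_y.
Solve for the ratio: y/x = [(5/2)·p_x/p_y]^(0.75).
With the ratio pinned down, the budget gives x* = I/(p_x + p_y·(y/x)) and y* = (y/x)·x*.
Numerically y/x = 1.721058, so x* = 367/(6.6 + 8·1.721058) = 18.0181 and y* = 1.721058·18.0181 = 31.0101.
At I' = 550.5: y* = 46.5152. Change: 46.5152 − 31.0101 = 15.5051.

Δy* = 15.5051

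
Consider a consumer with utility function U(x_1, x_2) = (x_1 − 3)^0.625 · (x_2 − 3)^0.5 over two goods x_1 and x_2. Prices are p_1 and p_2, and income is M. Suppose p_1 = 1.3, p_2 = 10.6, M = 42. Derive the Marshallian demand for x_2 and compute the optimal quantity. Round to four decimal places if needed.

Substituting into the budget: x_1* = 3 + 5/9·(M − 3·p_1 − 3·p_2)/p_1, and x_2* = 3 + 4/9·(…)/p_2.
Discretionary income = 42 − 3·1.3 − 3·10.6 = 6.3; x_2* = 3 + 4/9·6.3/10.6 = 3.2642.

x_2* = 3.2642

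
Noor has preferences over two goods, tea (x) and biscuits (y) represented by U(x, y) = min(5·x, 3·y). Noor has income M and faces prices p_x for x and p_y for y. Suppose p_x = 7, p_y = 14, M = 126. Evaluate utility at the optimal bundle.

Leontief preferences: the optimum is at the kink where x/3 = y/5, i.e. y = (5/3)·x.
Budget: p_x·x + p_y·(5/3)·x = M, so (3·p_x + 5·p_y)·x = 3·M.
Demand: x*(p_x,p_y,M) = 3·M/(3·p_x + 5·p_y), y* = 5·M/(3·p_x + 5·p_y).
Here 3·7 + 5·14 = 91, giving x* = 4.1538 and y* = 6.9231.
Utility at the optimum: U(4.1538, 6.9231) = 20.7692.

V = 20.7692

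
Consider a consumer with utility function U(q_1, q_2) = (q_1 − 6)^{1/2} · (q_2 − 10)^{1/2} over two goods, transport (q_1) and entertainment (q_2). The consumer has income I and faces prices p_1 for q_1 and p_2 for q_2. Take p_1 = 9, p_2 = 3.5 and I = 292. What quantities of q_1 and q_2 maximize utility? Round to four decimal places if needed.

This is Cobb-Douglas in (q_1−6, q_2−10): tangency gives 0.5·p_2·(q_2−10) = 0.5·p_1·(q_1−6).
Substituting into the budget: q_1* = 6 + 0.5·(I − 6·p_1 − 10·p_2)/p_1, and q_2* = 10 + 0.5·(…)/p_2.
Discretionary income = 292 − 6·9 − 10·3.5 = 203; q_1* = 6 + 0.5·203/9 = 17.2778; q_2* = 10 + 0.5·203/3.5 = 39.

q_1* = 17.2778, q_2* = 39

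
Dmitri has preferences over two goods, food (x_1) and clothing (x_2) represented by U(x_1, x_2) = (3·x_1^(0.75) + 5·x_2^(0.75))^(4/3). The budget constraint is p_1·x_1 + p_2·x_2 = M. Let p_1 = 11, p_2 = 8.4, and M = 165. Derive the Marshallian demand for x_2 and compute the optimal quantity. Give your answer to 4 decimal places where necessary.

MRS = MU_x_1/MU_x_2 = (3/5)·(x_2/x_1)^(0.25). Set equal to p_1/p_2.
Solve for the ratio: x_2/x_1 = [(5/3)·p_1/p_2]^(4).
Substitute x_2 = (x_2/x_1)·x_1 into the budget: x_1* = M/(p_1 + p_2·(x_2/x_1)).
Numerically x_2/x_1 = 22.690737, so x_1* = 165/(11 + 8.4·22.690737) = 0.8184 and x_2* = 22.690737·0.8184 = 18.5711.

x_2* = 18.5711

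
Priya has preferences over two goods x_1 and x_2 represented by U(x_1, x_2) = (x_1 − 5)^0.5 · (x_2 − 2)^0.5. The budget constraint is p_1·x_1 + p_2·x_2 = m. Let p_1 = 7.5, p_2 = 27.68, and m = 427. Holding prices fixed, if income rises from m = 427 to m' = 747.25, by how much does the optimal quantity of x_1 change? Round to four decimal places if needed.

This is Cobb-Douglas in (x_1−5, x_2−2): tangency gives 0.5·p_2·(x_2−2) = 0.5·p_1·(x_1−5).
After buying the subsistence bundle (5, 2), a share 0.5 of the remaining income goes to x_1: x_1* = 5 + 0.5·(m − 5p_1 − 2p_2)/p_1.
Discretionary income = 427 − 5·7.5 − 2·27.68 = 334.14; x_1* = 5 + 0.5·334.14/7.5 = 27.276.
At m' = 747.25: x_1* = 48.626. Change: 48.626 − 27.276 = 21.35.

Δx_1* = 21.35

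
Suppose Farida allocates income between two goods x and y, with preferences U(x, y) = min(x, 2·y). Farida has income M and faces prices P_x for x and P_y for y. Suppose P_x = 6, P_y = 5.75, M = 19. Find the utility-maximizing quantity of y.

With perfect complements, no substitution: consume in ratio x:y = 2:1.
Budget: P_x·x + P_y·(1/2)·x = M, so (2·P_x + P_y)·x = 2·M.
Demand: x*(P_x,P_y,M) = 2·M/(2·P_x + P_y), y* = M/(2·P_x + P_y).
Here 2·6 + 5.75 = 17.75, giving y* = 1.0704.

y* = 1.0704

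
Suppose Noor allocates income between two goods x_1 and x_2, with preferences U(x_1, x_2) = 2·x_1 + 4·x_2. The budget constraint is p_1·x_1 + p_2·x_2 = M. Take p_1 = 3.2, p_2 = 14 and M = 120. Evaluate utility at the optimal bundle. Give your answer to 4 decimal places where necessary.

V = 75

x_1 gives more utility per dollar, so spend all income on x_1: x_1* = M/p_1, x_2* = 0.
Numerically: x_1* = 37.5, x_2* = 0.
Utility at the optimum: U(37.5, 0) = 75.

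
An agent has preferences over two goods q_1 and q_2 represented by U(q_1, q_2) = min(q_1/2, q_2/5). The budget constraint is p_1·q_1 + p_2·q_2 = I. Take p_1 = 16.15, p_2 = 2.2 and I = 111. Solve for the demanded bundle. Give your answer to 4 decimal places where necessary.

Leontief preferences: the optimum is at the kink where q_1/2 = q_2/5, i.e. q_2 = (5/2)·q_1.
Budget: p_1·q_1 + p_2·(5/2)·q_1 = I, so (2·p_1 + 5·p_2)·q_1 = 2·I.
Demand: q_1*(p_1,p_2,I) = 2·I/(2·p_1 + 5·p_2), q_2* = 5·I/(2·p_1 + 5·p_2).
Here 2·16.15 + 5·2.2 = 43.3, giving q_1* = 5.127 and q_2* = 12.8176.

q_1* = 5.127, q_2* = 12.8176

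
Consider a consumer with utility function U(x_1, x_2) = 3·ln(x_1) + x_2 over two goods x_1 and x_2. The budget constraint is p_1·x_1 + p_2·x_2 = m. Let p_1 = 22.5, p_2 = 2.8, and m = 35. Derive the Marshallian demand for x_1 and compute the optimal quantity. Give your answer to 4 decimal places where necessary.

Set MRS = p_1/p_2: (3/x_1)/1 = p_1/p_2.
So x_1*(p_1,p_2) = 3·p_2/p_1, independent of income; and x_2* = (m − 3·p_2)/p_2.
At the given prices: x_1* = 3·2.8/22.5 = 0.3733.

x_1* = 0.3733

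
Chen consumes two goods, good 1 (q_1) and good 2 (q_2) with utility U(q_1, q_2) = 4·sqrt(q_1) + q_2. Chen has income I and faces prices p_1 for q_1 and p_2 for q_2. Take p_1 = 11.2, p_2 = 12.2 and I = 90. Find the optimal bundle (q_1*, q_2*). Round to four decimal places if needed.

Solve: √q_1 = 2·p_2/p_1, so q_1*(p_1,p_2) = (2·p_2/p_1)², and q_2* = (I − p_1·q_1*)/p_2.
Plugging in: q_1* = (2·12.2/11.2)² = 4.7462, q_2* = 3.0199.

q_1* = 4.7462, q_2* = 3.0199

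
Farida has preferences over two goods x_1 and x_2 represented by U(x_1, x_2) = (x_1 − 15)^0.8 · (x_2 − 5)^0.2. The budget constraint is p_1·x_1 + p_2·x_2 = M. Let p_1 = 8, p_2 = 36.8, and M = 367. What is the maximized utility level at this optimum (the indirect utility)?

V = 3.5187

Substituting into the budget: x_1* = 15 + 0.8·(M − 15·p_1 − 5·p_2)/p_1, and x_2* = 5 + 0.2·(…)/p_2.
Discretionary income = 367 − 15·8 − 5·36.8 = 63; x_1* = 15 + 0.8·63/8 = 21.3; x_2* = 5 + 0.2·63/36.8 = 5.3424.
Utility at the optimum: U(21.3, 5.3424) = 3.5187.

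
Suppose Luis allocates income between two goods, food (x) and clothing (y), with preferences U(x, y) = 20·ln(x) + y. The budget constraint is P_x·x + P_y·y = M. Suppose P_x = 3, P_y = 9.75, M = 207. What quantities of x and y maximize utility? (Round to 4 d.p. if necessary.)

Set MRS = P_x/P_y: (20/x)/1 = P_x/P_y.
So x*(P_x,P_y) = 20·P_y/P_x, independent of income; and y* = (M − 20·P_y)/P_y.
At the given prices: x* = 20·9.75/3 = 65, and y* = 1.2308.

x* = 65, y* = 1.2308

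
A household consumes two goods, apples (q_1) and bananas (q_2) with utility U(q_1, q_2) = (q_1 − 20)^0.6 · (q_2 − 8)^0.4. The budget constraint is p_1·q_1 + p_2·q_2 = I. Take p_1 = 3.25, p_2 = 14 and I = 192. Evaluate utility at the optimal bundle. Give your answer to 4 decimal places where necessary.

MRS = (3/2)·(q_2−8)/(q_1−20). Tangency with p_1/p_2 gives q_2−8 = (2/3)·(p_1/p_2)·(q_1−20).
After buying the subsistence bundle (20, 8), a share 0.6 of the remaining income goes to q_1: q_1* = 20 + 0.6·(I − 20p_1 − 8p_2)/p_1.
Discretionary income = 192 − 20·3.25 − 8·14 = 15; q_1* = 20 + 0.6·15/3.25 = 22.7692; q_2* = 8 + 0.4·15/14 = 8.4286.
Utility at the optimum: U(22.7692, 8.4286) = 1.3129.

V = 1.3129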